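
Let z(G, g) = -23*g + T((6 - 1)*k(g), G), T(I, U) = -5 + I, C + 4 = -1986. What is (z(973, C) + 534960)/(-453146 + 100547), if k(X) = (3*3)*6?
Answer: -193665/117533 ≈ -1.6478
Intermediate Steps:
C = -1990 (C = -4 - 1986 = -1990)
k(X) = 54 (k(X) = 9*6 = 54)
z(G, g) = 265 - 23*g (z(G, g) = -23*g + (-5 + (6 - 1)*54) = -23*g + (-5 + 5*54) = -23*g + (-5 + 270) = -23*g + 265 = 265 - 23*g)
(z(973, C) + 534960)/(-453146 + 100547) = ((265 - 23*(-1990)) + 534960)/(-453146 + 100547) = ((265 + 45770) + 534960)/(-352599) = (46035 + 534960)*(-1/352599) = 580995*(-1/352599) = -193665/117533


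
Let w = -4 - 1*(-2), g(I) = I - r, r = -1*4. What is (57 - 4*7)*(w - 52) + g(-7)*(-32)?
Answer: -1470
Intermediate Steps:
r = -4
g(I) = 4 + I (g(I) = I - 1*(-4) = I + 4 = 4 + I)
w = -2 (w = -4 + 2 = -2)
(57 - 4*7)*(w - 52) + g(-7)*(-32) = (57 - 4*7)*(-2 - 52) + (4 - 7)*(-32) = (57 - 28)*(-54) - 3*(-32) = 29*(-54) + 96 = -1566 + 96 = -1470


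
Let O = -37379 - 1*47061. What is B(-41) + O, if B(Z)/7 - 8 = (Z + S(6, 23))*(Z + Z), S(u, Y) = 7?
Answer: -64868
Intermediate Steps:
O = -84440 (O = -37379 - 47061 = -84440)
B(Z) = 56 + 14*Z*(7 + Z) (B(Z) = 56 + 7*((Z + 7)*(Z + Z)) = 56 + 7*((7 + Z)*(2*Z)) = 56 + 7*(2*Z*(7 + Z)) = 56 + 14*Z*(7 + Z))
B(-41) + O = (56 + 14*(-41)² + 98*(-41)) - 84440 = (56 + 14*1681 - 4018) - 84440 = (56 + 23534 - 4018) - 84440 = 19572 - 84440 = -64868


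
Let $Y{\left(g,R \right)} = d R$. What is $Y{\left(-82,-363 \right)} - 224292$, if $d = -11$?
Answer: $-220299$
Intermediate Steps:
$Y{\left(g,R \right)} = - 11 R$
$Y{\left(-82,-363 \right)} - 224292 = \left(-11\right) \left(-363\right) - 224292 = 3993 - 224292 = -220299$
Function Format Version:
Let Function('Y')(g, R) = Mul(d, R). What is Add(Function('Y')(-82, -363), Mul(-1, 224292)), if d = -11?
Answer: -220299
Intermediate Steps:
Function('Y')(g, R) = Mul(-11, R)
Add(Function('Y')(-82, -363), Mul(-1, 224292)) = Add(Mul(-11, -363), Mul(-1, 224292)) = Add(3993, -224292) = -220299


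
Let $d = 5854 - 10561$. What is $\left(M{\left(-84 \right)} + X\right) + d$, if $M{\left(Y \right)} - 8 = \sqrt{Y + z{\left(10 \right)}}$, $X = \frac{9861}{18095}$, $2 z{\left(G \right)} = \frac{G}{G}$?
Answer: $- \frac{85018544}{18095} + \frac{i \sqrt{334}}{2} \approx -4698.5 + 9.1378 i$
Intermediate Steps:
$z{\left(G \right)} = \frac{1}{2}$ ($z{\left(G \right)} = \frac{G \frac{1}{G}}{2} = \frac{1}{2} \cdot 1 = \frac{1}{2}$)
$X = \frac{9861}{18095}$ ($X = 9861 \cdot \frac{1}{18095} = \frac{9861}{18095} \approx 0.54496$)
$M{\left(Y \right)} = 8 + \sqrt{\frac{1}{2} + Y}$ ($M{\left(Y \right)} = 8 + \sqrt{Y + \frac{1}{2}} = 8 + \sqrt{\frac{1}{2} + Y}$)
$d = -4707$ ($d = 5854 - 10561 = -4707$)
$\left(M{\left(-84 \right)} + X\right) + d = \left(\left(8 + \frac{\sqrt{2 + 4 \left(-84\right)}}{2}\right) + \frac{9861}{18095}\right) - 4707 = \left(\left(8 + \frac{\sqrt{2 - 336}}{2}\right) + \frac{9861}{18095}\right) - 4707 = \left(\left(8 + \frac{\sqrt{-334}}{2}\right) + \frac{9861}{18095}\right) - 4707 = \left(\left(8 + \frac{i \sqrt{334}}{2}\right) + \frac{9861}{18095}\right) - 4707 = \left(\frac{154621}{18095} + \frac{i \sqrt{334}}{2}\right) - 4707 = - \frac{85018544}{18095} + \frac{i \sqrt{334}}{2}$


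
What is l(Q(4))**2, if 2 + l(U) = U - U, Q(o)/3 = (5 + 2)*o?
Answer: 4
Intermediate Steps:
Q(o) = 21*o (Q(o) = 3*((5 + 2)*o) = 3*(7*o) = 21*o)
l(U) = -2 (l(U) = -2 + (U - U) = -2 + 0 = -2)
l(Q(4))**2 = (-2)**2 = 4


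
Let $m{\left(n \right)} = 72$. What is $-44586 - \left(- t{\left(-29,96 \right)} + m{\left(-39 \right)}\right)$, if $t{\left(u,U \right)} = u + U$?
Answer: $-44591$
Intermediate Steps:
$t{\left(u,U \right)} = U + u$
$-44586 - \left(- t{\left(-29,96 \right)} + m{\left(-39 \right)}\right) = -44586 + \left(\left(96 - 29\right) - 72\right) = -44586 + \left(67 - 72\right) = -44586 - 5 = -44591$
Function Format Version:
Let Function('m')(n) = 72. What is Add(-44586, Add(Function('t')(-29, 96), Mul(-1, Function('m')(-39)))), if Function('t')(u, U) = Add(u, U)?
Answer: -44591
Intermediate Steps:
Function('t')(u, U) = Add(U, u)
Add(-44586, Add(Function('t')(-29, 96), Mul(-1, Function('m')(-39)))) = Add(-44586, Add(Add(96, -29), Mul(-1, 72))) = Add(-44586, Add(67, -72)) = Add(-44586, -5) = -44591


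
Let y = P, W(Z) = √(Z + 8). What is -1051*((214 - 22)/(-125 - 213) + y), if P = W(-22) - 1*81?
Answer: 14488035/169 - 1051*I*√14 ≈ 85728.0 - 3932.5*I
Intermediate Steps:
W(Z) = √(8 + Z)
P = -81 + I*√14 (P = √(8 - 22) - 1*81 = √(-14) - 81 = I*√14 - 81 = -81 + I*√14 ≈ -81.0 + 3.7417*I)
y = -81 + I*√14 ≈ -81.0 + 3.7417*I
-1051*((214 - 22)/(-125 - 213) + y) = -1051*((214 - 22)/(-125 - 213) + (-81 + I*√14)) = -1051*(192/(-338) + (-81 + I*√14)) = -1051*(192*(-1/338) + (-81 + I*√14)) = -1051*(-96/169 + (-81 + I*√14)) = -1051*(-13785/169 + I*√14) = 14488035/169 - 1051*I*√14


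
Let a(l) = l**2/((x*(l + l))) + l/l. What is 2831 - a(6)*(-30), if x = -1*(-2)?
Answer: 2906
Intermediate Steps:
x = 2
a(l) = 1 + l/4 (a(l) = l**2/((2*(l + l))) + l/l = l**2/((2*(2*l))) + 1 = l**2/((4*l)) + 1 = l**2*(1/(4*l)) + 1 = l/4 + 1 = 1 + l/4)
2831 - a(6)*(-30) = 2831 - (1 + (1/4)*6)*(-30) = 2831 - (1 + 3/2)*(-30) = 2831 - 5*(-30)/2 = 2831 - 1*(-75) = 2831 + 75 = 2906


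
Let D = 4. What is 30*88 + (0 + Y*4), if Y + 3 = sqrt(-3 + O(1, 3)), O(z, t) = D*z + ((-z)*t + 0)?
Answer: 2628 + 4*I*sqrt(2) ≈ 2628.0 + 5.6569*I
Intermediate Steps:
O(z, t) = 4*z - t*z (O(z, t) = 4*z + ((-z)*t + 0) = 4*z + (-t*z + 0) = 4*z - t*z)
Y = -3 + I*sqrt(2) (Y = -3 + sqrt(-3 + 1*(4 - 1*3)) = -3 + sqrt(-3 + 1*(4 - 3)) = -3 + sqrt(-3 + 1*1) = -3 + sqrt(-3 + 1) = -3 + sqrt(-2) = -3 + I*sqrt(2) ≈ -3.0 + 1.4142*I)
30*88 + (0 + Y*4) = 30*88 + (0 + (-3 + I*sqrt(2))*4) = 2640 + (0 + (-12 + 4*I*sqrt(2))) = 2640 + (-12 + 4*I*sqrt(2)) = 2628 + 4*I*sqrt(2)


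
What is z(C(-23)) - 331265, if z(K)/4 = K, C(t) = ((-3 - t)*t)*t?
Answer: -288945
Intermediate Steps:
C(t) = t**2*(-3 - t) (C(t) = (t*(-3 - t))*t = t**2*(-3 - t))
z(K) = 4*K
z(C(-23)) - 331265 = 4*((-23)**2*(-3 - 1*(-23))) - 331265 = 4*(529*(-3 + 23)) - 331265 = 4*(529*20) - 331265 = 4*10580 - 331265 = 42320 - 331265 = -288945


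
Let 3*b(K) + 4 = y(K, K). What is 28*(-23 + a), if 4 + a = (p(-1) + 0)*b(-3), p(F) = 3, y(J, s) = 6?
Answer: -700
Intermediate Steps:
b(K) = 2/3 (b(K) = -4/3 + (1/3)*6 = -4/3 + 2 = 2/3)
a = -2 (a = -4 + (3 + 0)*(2/3) = -4 + 3*(2/3) = -4 + 2 = -2)
28*(-23 + a) = 28*(-23 - 2) = 28*(-25) = -700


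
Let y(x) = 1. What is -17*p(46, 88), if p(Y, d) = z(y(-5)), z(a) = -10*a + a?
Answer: 153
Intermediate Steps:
z(a) = -9*a
p(Y, d) = -9 (p(Y, d) = -9*1 = -9)
-17*p(46, 88) = -17*(-9) = 153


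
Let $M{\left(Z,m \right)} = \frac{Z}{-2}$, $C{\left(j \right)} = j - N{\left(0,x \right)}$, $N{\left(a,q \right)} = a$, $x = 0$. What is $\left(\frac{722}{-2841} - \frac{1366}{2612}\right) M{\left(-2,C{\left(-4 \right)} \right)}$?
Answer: $- \frac{2883335}{3710346} \approx -0.77711$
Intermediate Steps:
$C{\left(j \right)} = j$ ($C{\left(j \right)} = j - 0 = j + 0 = j$)
$M{\left(Z,m \right)} = - \frac{Z}{2}$ ($M{\left(Z,m \right)} = Z \left(- \frac{1}{2}\right) = - \frac{Z}{2}$)
$\left(\frac{722}{-2841} - \frac{1366}{2612}\right) M{\left(-2,C{\left(-4 \right)} \right)} = \left(\frac{722}{-2841} - \frac{1366}{2612}\right) \left(\left(- \frac{1}{2}\right) \left(-2\right)\right) = \left(722 \left(- \frac{1}{2841}\right) - \frac{683}{1306}\right) 1 = \left(- \frac{722}{2841} - \frac{683}{1306}\right) 1 = \left(- \frac{2883335}{3710346}\right) 1 = - \frac{2883335}{3710346}$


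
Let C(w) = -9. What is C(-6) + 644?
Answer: 635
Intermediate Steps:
C(-6) + 644 = -9 + 644 = 635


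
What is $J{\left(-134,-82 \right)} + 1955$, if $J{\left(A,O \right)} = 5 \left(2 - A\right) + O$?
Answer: $2553$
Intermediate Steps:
$J{\left(A,O \right)} = 10 + O - 5 A$ ($J{\left(A,O \right)} = \left(10 - 5 A\right) + O = 10 + O - 5 A$)
$J{\left(-134,-82 \right)} + 1955 = \left(10 - 82 - -670\right) + 1955 = \left(10 - 82 + 670\right) + 1955 = 598 + 1955 = 2553$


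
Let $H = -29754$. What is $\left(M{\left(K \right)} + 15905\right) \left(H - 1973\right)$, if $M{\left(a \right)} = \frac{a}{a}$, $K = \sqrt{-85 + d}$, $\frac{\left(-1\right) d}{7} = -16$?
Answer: $-504649662$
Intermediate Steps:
$d = 112$ ($d = \left(-7\right) \left(-16\right) = 112$)
$K = 3 \sqrt{3}$ ($K = \sqrt{-85 + 112} = \sqrt{27} = 3 \sqrt{3} \approx 5.1962$)
$M{\left(a \right)} = 1$
$\left(M{\left(K \right)} + 15905\right) \left(H - 1973\right) = \left(1 + 15905\right) \left(-29754 - 1973\right) = 15906 \left(-31727\right) = -504649662$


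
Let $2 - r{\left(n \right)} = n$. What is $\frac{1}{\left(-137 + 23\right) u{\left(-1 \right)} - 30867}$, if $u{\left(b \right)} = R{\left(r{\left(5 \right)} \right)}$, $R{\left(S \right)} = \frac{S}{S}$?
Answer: $- \frac{1}{30981} \approx -3.2278 \cdot 10^{-5}$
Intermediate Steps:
$r{\left(n \right)} = 2 - n$
$R{\left(S \right)} = 1$
$u{\left(b \right)} = 1$
$\frac{1}{\left(-137 + 23\right) u{\left(-1 \right)} - 30867} = \frac{1}{\left(-137 + 23\right) 1 - 30867} = \frac{1}{\left(-114\right) 1 - 30867} = \frac{1}{-114 - 30867} = \frac{1}{-30981} = - \frac{1}{30981}$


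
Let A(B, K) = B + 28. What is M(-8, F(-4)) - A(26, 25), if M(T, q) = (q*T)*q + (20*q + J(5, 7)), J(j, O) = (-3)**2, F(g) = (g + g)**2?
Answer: -31533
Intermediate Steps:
A(B, K) = 28 + B
F(g) = 4*g**2 (F(g) = (2*g)**2 = 4*g**2)
J(j, O) = 9
M(T, q) = 9 + 20*q + T*q**2 (M(T, q) = (q*T)*q + (20*q + 9) = (T*q)*q + (9 + 20*q) = T*q**2 + (9 + 20*q) = 9 + 20*q + T*q**2)
M(-8, F(-4)) - A(26, 25) = (9 + 20*(4*(-4)**2) - 8*(4*(-4)**2)**2) - (28 + 26) = (9 + 20*(4*16) - 8*(4*16)**2) - 1*54 = (9 + 20*64 - 8*64**2) - 54 = (9 + 1280 - 8*4096) - 54 = (9 + 1280 - 32768) - 54 = -31479 - 54 = -31533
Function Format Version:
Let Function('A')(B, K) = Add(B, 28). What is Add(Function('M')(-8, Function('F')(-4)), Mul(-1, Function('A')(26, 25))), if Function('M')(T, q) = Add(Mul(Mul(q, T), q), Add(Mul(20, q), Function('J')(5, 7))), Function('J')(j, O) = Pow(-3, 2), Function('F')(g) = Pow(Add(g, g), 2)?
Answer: -31533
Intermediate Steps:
Function('A')(B, K) = Add(28, B)
Function('F')(g) = Mul(4, Pow(g, 2)) (Function('F')(g) = Pow(Mul(2, g), 2) = Mul(4, Pow(g, 2)))
Function('J')(j, O) = 9
Function('M')(T, q) = Add(9, Mul(20, q), Mul(T, Pow(q, 2))) (Function('M')(T, q) = Add(Mul(Mul(q, T), q), Add(Mul(20, q), 9)) = Add(Mul(Mul(T, q), q), Add(9, Mul(20, q))) = Add(Mul(T, Pow(q, 2)), Add(9, Mul(20, q))) = Add(9, Mul(20, q), Mul(T, Pow(q, 2))))
Add(Function('M')(-8, Function('F')(-4)), Mul(-1, Function('A')(26, 25))) = Add(Add(9, Mul(20, Mul(4, Pow(-4, 2))), Mul(-8, Pow(Mul(4, Pow(-4, 2)), 2))), Mul(-1, Add(28, 26))) = Add(Add(9, Mul(20, Mul(4, 16)), Mul(-8, Pow(Mul(4, 16), 2))), Mul(-1, 54)) = Add(Add(9, Mul(20, 64), Mul(-8, Pow(64, 2))), -54) = Add(Add(9, 1280, Mul(-8, 4096)), -54) = Add(Add(9, 1280, -32768), -54) = Add(-31479, -54) = -31533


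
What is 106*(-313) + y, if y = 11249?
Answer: -21929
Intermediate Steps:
106*(-313) + y = 106*(-313) + 11249 = -33178 + 11249 = -21929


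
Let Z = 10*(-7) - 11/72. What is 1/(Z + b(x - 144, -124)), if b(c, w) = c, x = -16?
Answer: -72/16571 ≈ -0.0043449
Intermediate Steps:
Z = -5051/72 (Z = -70 - 11*1/72 = -70 - 11/72 = -5051/72 ≈ -70.153)
1/(Z + b(x - 144, -124)) = 1/(-5051/72 + (-16 - 144)) = 1/(-5051/72 - 160) = 1/(-16571/72) = -72/16571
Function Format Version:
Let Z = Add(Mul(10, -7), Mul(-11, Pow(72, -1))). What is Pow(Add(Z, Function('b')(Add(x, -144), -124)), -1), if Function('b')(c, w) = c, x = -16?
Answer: Rational(-72, 16571) ≈ -0.0043449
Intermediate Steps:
Z = Rational(-5051, 72) (Z = Add(-70, Mul(-11, Rational(1, 72))) = Add(-70, Rational(-11, 72)) = Rational(-5051, 72) ≈ -70.153)
Pow(Add(Z, Function('b')(Add(x, -144), -124)), -1) = Pow(Add(Rational(-5051, 72), Add(-16, -144)), -1) = Pow(Add(Rational(-5051, 72), -160), -1) = Pow(Rational(-16571, 72), -1) = Rational(-72, 16571)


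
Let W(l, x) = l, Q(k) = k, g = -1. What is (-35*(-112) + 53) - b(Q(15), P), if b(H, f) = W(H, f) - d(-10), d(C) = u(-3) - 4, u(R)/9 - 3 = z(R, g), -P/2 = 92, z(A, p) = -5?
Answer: 3936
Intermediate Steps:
P = -184 (P = -2*92 = -184)
u(R) = -18 (u(R) = 27 + 9*(-5) = 27 - 45 = -18)
d(C) = -22 (d(C) = -18 - 4 = -22)
b(H, f) = 22 + H (b(H, f) = H - 1*(-22) = H + 22 = 22 + H)
(-35*(-112) + 53) - b(Q(15), P) = (-35*(-112) + 53) - (22 + 15) = (3920 + 53) - 1*37 = 3973 - 37 = 3936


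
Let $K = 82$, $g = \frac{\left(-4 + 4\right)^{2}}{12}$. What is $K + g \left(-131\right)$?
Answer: $82$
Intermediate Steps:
$g = 0$ ($g = 0^{2} \cdot \frac{1}{12} = 0 \cdot \frac{1}{12} = 0$)
$K + g \left(-131\right) = 82 + 0 \left(-131\right) = 82 + 0 = 82$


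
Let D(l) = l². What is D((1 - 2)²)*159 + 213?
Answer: 372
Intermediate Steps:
D((1 - 2)²)*159 + 213 = ((1 - 2)²)²*159 + 213 = ((-1)²)²*159 + 213 = 1²*159 + 213 = 1*159 + 213 = 159 + 213 = 372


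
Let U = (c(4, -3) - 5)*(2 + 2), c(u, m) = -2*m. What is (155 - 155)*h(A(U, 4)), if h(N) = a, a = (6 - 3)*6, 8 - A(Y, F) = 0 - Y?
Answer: 0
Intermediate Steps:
U = 4 (U = (-2*(-3) - 5)*(2 + 2) = (6 - 5)*4 = 1*4 = 4)
A(Y, F) = 8 + Y (A(Y, F) = 8 - (0 - Y) = 8 - (-1)*Y = 8 + Y)
a = 18 (a = 3*6 = 18)
h(N) = 18
(155 - 155)*h(A(U, 4)) = (155 - 155)*18 = 0*18 = 0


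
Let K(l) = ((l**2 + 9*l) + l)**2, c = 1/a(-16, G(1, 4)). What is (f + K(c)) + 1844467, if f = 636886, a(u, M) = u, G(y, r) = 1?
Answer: 162617975489/65536 ≈ 2.4814e+6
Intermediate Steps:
c = -1/16 (c = 1/(-16) = -1/16 ≈ -0.062500)
K(l) = (l**2 + 10*l)**2
(f + K(c)) + 1844467 = (636886 + (-1/16)**2*(10 - 1/16)**2) + 1844467 = (636886 + (159/16)**2/256) + 1844467 = (636886 + (1/256)*(25281/256)) + 1844467 = (636886 + 25281/65536) + 1844467 = 41738986177/65536 + 1844467 = 162617975489/65536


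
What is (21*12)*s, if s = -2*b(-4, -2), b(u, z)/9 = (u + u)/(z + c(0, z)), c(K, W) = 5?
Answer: 12096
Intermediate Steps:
b(u, z) = 18*u/(5 + z) (b(u, z) = 9*((u + u)/(z + 5)) = 9*((2*u)/(5 + z)) = 9*(2*u/(5 + z)) = 18*u/(5 + z))
s = 48 (s = -36*(-4)/(5 - 2) = -36*(-4)/3 = -2*(-24) = 48)
(21*12)*s = (21*12)*48 = 252*48 = 12096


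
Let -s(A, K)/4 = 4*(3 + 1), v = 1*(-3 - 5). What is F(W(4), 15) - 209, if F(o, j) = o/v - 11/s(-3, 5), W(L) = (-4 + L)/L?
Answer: -13365/64 ≈ -208.83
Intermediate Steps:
W(L) = (-4 + L)/L
v = -8 (v = 1*(-8) = -8)
s(A, K) = -64 (s(A, K) = -16*(3 + 1) = -16*4 = -4*16 = -64)
F(o, j) = 11/64 - o/8 (F(o, j) = o/(-8) - 11/(-64) = o*(-⅛) - 11*(-1/64) = -o/8 + 11/64 = 11/64 - o/8)
F(W(4), 15) - 209 = (11/64 - (-4 + 4)/(8*4)) - 209 = (11/64 - 0/32) - 209 = (11/64 - ⅛*0) - 209 = (11/64 + 0) - 209 = 11/64 - 209 = -13365/64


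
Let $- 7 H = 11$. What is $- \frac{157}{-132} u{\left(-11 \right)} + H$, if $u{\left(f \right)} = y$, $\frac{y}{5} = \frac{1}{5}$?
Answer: $- \frac{353}{924} \approx -0.38203$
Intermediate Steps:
$H = - \frac{11}{7}$ ($H = \left(- \frac{1}{7}\right) 11 = - \frac{11}{7} \approx -1.5714$)
$y = 1$ ($y = \frac{5}{5} = 5 \cdot \frac{1}{5} = 1$)
$u{\left(f \right)} = 1$
$- \frac{157}{-132} u{\left(-11 \right)} + H = - \frac{157}{-132} \cdot 1 - \frac{11}{7} = \left(-157\right) \left(- \frac{1}{132}\right) 1 - \frac{11}{7} = \frac{157}{132} \cdot 1 - \frac{11}{7} = \frac{157}{132} - \frac{11}{7} = - \frac{353}{924}$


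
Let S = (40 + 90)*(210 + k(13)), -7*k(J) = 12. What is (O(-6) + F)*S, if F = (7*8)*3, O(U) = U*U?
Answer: 38666160/7 ≈ 5.5237e+6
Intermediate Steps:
O(U) = U**2
k(J) = -12/7 (k(J) = -1/7*12 = -12/7)
F = 168 (F = 56*3 = 168)
S = 189540/7 (S = (40 + 90)*(210 - 12/7) = 130*(1458/7) = 189540/7 ≈ 27077.)
(O(-6) + F)*S = ((-6)**2 + 168)*(189540/7) = (36 + 168)*(189540/7) = 204*(189540/7) = 38666160/7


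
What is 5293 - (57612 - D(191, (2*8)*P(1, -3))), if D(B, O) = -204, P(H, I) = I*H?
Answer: -52523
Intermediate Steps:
P(H, I) = H*I
5293 - (57612 - D(191, (2*8)*P(1, -3))) = 5293 - (57612 - 1*(-204)) = 5293 - (57612 + 204) = 5293 - 1*57816 = 5293 - 57816 = -52523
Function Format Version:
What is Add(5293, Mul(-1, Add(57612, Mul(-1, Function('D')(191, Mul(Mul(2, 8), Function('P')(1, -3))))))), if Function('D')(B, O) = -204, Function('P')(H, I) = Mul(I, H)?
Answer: -52523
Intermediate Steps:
Function('P')(H, I) = Mul(H, I)
Add(5293, Mul(-1, Add(57612, Mul(-1, Function('D')(191, Mul(Mul(2, 8), Function('P')(1, -3))))))) = Add(5293, Mul(-1, Add(57612, Mul(-1, -204)))) = Add(5293, Mul(-1, Add(57612, 204))) = Add(5293, Mul(-1, 57816)) = Add(5293, -57816) = -52523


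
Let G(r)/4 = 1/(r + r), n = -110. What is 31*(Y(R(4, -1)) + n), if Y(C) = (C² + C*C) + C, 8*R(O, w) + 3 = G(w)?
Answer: -108965/32 ≈ -3405.2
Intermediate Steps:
G(r) = 2/r (G(r) = 4/(r + r) = 4/((2*r)) = 4*(1/(2*r)) = 2/r)
R(O, w) = -3/8 + 1/(4*w) (R(O, w) = -3/8 + (2/w)/8 = -3/8 + 1/(4*w))
Y(C) = C + 2*C² (Y(C) = (C² + C²) + C = 2*C² + C = C + 2*C²)
31*(Y(R(4, -1)) + n) = 31*(((⅛)*(2 - 3*(-1))/(-1))*(1 + 2*((⅛)*(2 - 3*(-1))/(-1))) - 110) = 31*(((⅛)*(-1)*(2 + 3))*(1 + 2*((⅛)*(-1)*(2 + 3))) - 110) = 31*(((⅛)*(-1)*5)*(1 + 2*((⅛)*(-1)*5)) - 110) = 31*(-5*(1 + 2*(-5/8))/8 - 110) = 31*(-5*(1 - 5/4)/8 - 110) = 31*(-5/8*(-¼) - 110) = 31*(5/32 - 110) = 31*(-3515/32) = -108965/32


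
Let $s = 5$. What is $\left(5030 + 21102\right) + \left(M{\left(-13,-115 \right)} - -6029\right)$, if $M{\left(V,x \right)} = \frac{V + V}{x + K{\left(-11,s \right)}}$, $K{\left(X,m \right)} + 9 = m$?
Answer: $\frac{3827185}{119} \approx 32161.0$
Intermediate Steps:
$K{\left(X,m \right)} = -9 + m$
$M{\left(V,x \right)} = \frac{2 V}{-4 + x}$ ($M{\left(V,x \right)} = \frac{V + V}{x + \left(-9 + 5\right)} = \frac{2 V}{x - 4} = \frac{2 V}{-4 + x}$)
$\left(5030 + 21102\right) + \left(M{\left(-13,-115 \right)} - -6029\right) = \left(5030 + 21102\right) + \left(2 \left(-13\right) \frac{1}{-4 - 115} - -6029\right) = 26132 + \left(2 \left(-13\right) \frac{1}{-119} + 6029\right) = 26132 + \left(2 \left(-13\right) \left(- \frac{1}{119}\right) + 6029\right) = 26132 + \left(\frac{26}{119} + 6029\right) = 26132 + \frac{717477}{119} = \frac{3827185}{119}$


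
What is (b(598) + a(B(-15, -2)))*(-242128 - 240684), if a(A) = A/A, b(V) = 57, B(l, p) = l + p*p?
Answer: -28003096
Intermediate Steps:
B(l, p) = l + p**2
a(A) = 1
(b(598) + a(B(-15, -2)))*(-242128 - 240684) = (57 + 1)*(-242128 - 240684) = 58*(-482812) = -28003096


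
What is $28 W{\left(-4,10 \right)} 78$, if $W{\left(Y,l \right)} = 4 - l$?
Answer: $-13104$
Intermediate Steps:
$28 W{\left(-4,10 \right)} 78 = 28 \left(4 - 10\right) 78 = 28 \left(-6\right) 78 = \left(-168\right) 78 = -13104$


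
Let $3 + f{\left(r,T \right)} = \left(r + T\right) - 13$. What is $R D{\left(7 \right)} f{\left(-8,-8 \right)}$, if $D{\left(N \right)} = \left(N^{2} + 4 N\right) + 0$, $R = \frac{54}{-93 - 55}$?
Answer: $\frac{33264}{37} \approx 899.03$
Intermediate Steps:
$R = - \frac{27}{74}$ ($R = \frac{54}{-148} = 54 \left(- \frac{1}{148}\right) = - \frac{27}{74} \approx -0.36486$)
$f{\left(r,T \right)} = -16 + T + r$ ($f{\left(r,T \right)} = -3 - \left(13 - T - r\right) = -3 + \left(-13 + T + r\right) = -16 + T + r$)
$D{\left(N \right)} = N^{2} + 4 N$
$R D{\left(7 \right)} f{\left(-8,-8 \right)} = - \frac{27 \cdot 7 \left(4 + 7\right)}{74} \left(-16 - 8 - 8\right) = - \frac{27 \cdot 7 \cdot 11}{74} \left(-32\right) = \left(- \frac{27}{74}\right) 77 \left(-32\right) = \left(- \frac{2079}{74}\right) \left(-32\right) = \frac{33264}{37}$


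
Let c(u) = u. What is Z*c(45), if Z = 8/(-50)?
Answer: -36/5 ≈ -7.2000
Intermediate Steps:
Z = -4/25 (Z = 8*(-1/50) = -4/25 ≈ -0.16000)
Z*c(45) = -4/25*45 = -36/5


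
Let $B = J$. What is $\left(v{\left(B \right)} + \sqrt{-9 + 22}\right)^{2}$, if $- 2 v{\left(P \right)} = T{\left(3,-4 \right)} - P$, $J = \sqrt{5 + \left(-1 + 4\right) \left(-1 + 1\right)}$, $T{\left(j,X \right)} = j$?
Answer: $\frac{\left(-3 + \sqrt{5} + 2 \sqrt{13}\right)^{2}}{4} \approx 10.392$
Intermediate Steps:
$J = \sqrt{5}$ ($J = \sqrt{5 + 3 \cdot 0} = \sqrt{5 + 0} = \sqrt{5} \approx 2.2361$)
$B = \sqrt{5} \approx 2.2361$
$v{\left(P \right)} = - \frac{3}{2} + \frac{P}{2}$ ($v{\left(P \right)} = - \frac{3 - P}{2} = - \frac{3}{2} + \frac{P}{2}$)
$\left(v{\left(B \right)} + \sqrt{-9 + 22}\right)^{2} = \left(\left(- \frac{3}{2} + \frac{\sqrt{5}}{2}\right) + \sqrt{-9 + 22}\right)^{2} = \left(\left(- \frac{3}{2} + \frac{\sqrt{5}}{2}\right) + \sqrt{13}\right)^{2} = \left(- \frac{3}{2} + \sqrt{13} + \frac{\sqrt{5}}{2}\right)^{2}$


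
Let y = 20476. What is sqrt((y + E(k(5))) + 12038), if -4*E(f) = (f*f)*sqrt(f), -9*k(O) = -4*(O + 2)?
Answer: sqrt(23702706 - 1176*sqrt(7))/27 ≈ 180.30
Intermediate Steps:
k(O) = 8/9 + 4*O/9 (k(O) = -(-4)*(O + 2)/9 = -(-4)*(2 + O)/9 = -(-8 - 4*O)/9 = 8/9 + 4*O/9)
E(f) = -f**(5/2)/4 (E(f) = -f*f*sqrt(f)/4 = -f**2*sqrt(f)/4 = -f**(5/2)/4)
sqrt((y + E(k(5))) + 12038) = sqrt((20476 - (8/9 + (4/9)*5)**(5/2)/4) + 12038) = sqrt((20476 - (8/9 + 20/9)**(5/2)/4) + 12038) = sqrt((20476 - 392*sqrt(7)/243) + 12038) = sqrt(32514 - 392*sqrt(7)/243)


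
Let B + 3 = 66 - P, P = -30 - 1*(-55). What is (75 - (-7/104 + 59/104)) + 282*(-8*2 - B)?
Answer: -30307/2 ≈ -15154.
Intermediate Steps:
P = 25 (P = -30 + 55 = 25)
B = 38 (B = -3 + (66 - 1*25) = -3 + (66 - 25) = -3 + 41 = 38)
(75 - (-7/104 + 59/104)) + 282*(-8*2 - B) = (75 - (-7/104 + 59/104)) + 282*(-8*2 - 1*38) = (75 - (-7*1/104 + 59*(1/104))) + 282*(-16 - 38) = (75 - (-7/104 + 59/104)) + 282*(-54) = (75 - 1*½) - 15228 = (75 - ½) - 15228 = 149/2 - 15228 = -30307/2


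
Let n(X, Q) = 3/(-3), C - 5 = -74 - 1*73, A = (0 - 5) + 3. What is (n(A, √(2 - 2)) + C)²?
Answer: 20449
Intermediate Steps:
A = -2 (A = -5 + 3 = -2)
C = -142 (C = 5 + (-74 - 1*73) = 5 + (-74 - 73) = 5 - 147 = -142)
n(X, Q) = -1 (n(X, Q) = 3*(-⅓) = -1)
(n(A, √(2 - 2)) + C)² = (-1 - 142)² = (-143)² = 20449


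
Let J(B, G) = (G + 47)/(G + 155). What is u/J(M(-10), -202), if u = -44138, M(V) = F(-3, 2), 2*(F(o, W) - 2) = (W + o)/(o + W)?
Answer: -2074486/155 ≈ -13384.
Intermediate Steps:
F(o, W) = 5/2 (F(o, W) = 2 + ((W + o)/(o + W))/2 = 2 + ((W + o)/(W + o))/2 = 2 + (½)*1 = 2 + ½ = 5/2)
M(V) = 5/2
J(B, G) = (47 + G)/(155 + G)
u/J(M(-10), -202) = -44138*(155 - 202)/(47 - 202) = -44138/(-155/(-47)) = -44138/((-1/47*(-155))) = -44138/155/47 = -44138*47/155 = -2074486/155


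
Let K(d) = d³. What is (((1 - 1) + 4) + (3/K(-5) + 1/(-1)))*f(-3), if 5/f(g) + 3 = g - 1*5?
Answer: -372/275 ≈ -1.3527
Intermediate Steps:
f(g) = 5/(-8 + g) (f(g) = 5/(-3 + (g - 1*5)) = 5/(-3 + (g - 5)) = 5/(-3 + (-5 + g)) = 5/(-8 + g))
(((1 - 1) + 4) + (3/K(-5) + 1/(-1)))*f(-3) = (((1 - 1) + 4) + (3/((-5)³) + 1/(-1)))*(5/(-8 - 3)) = ((0 + 4) + (3/(-125) + 1*(-1)))*(5/(-11)) = (4 + (3*(-1/125) - 1))*(5*(-1/11)) = (4 + (-3/125 - 1))*(-5/11) = (4 - 128/125)*(-5/11) = (372/125)*(-5/11) = -372/275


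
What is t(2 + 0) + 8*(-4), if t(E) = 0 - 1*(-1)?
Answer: -31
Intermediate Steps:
t(E) = 1 (t(E) = 0 + 1 = 1)
t(2 + 0) + 8*(-4) = 1 + 8*(-4) = 1 - 32 = -31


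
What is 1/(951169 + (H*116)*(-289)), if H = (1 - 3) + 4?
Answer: 1/884121 ≈ 1.1311e-6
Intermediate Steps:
H = 2 (H = -2 + 4 = 2)
1/(951169 + (H*116)*(-289)) = 1/(951169 + (2*116)*(-289)) = 1/(951169 + 232*(-289)) = 1/(951169 - 67048) = 1/884121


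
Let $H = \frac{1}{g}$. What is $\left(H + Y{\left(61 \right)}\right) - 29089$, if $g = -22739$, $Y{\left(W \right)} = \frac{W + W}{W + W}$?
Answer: $- \frac{661432033}{22739} \approx -29088.0$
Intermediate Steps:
$Y{\left(W \right)} = 1$ ($Y{\left(W \right)} = \frac{2 W}{2 W} = 2 W \frac{1}{2 W} = 1$)
$H = - \frac{1}{22739}$ ($H = \frac{1}{-22739} = - \frac{1}{22739} \approx -4.3977 \cdot 10^{-5}$)
$\left(H + Y{\left(61 \right)}\right) - 29089 = \left(- \frac{1}{22739} + 1\right) - 29089 = \frac{22738}{22739} - 29089 = - \frac{661432033}{22739}$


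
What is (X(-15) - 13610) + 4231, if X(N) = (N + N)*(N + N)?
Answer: -8479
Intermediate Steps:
X(N) = 4*N² (X(N) = (2*N)*(2*N) = 4*N²)
(X(-15) - 13610) + 4231 = (4*(-15)² - 13610) + 4231 = (4*225 - 13610) + 4231 = (900 - 13610) + 4231 = -12710 + 4231 = -8479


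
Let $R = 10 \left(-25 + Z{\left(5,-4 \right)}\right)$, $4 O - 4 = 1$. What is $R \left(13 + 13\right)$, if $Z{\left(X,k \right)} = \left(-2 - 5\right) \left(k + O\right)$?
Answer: $-1495$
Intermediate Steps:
$O = \frac{5}{4}$ ($O = 1 + \frac{1}{4} \cdot 1 = 1 + \frac{1}{4} = \frac{5}{4} \approx 1.25$)
$Z{\left(X,k \right)} = - \frac{35}{4} - 7 k$ ($Z{\left(X,k \right)} = \left(-2 - 5\right) \left(k + \frac{5}{4}\right) = - 7 \left(\frac{5}{4} + k\right) = - \frac{35}{4} - 7 k$)
$R = - \frac{115}{2}$ ($R = 10 \left(-25 - - \frac{77}{4}\right) = 10 \left(-25 + \left(- \frac{35}{4} + 28\right)\right) = 10 \left(-25 + \frac{77}{4}\right) = 10 \left(- \frac{23}{4}\right) = - \frac{115}{2} \approx -57.5$)
$R \left(13 + 13\right) = - \frac{115 \left(13 + 13\right)}{2} = \left(- \frac{115}{2}\right) 26 = -1495$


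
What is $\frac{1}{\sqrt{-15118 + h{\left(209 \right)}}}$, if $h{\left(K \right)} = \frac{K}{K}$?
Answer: $- \frac{i \sqrt{15117}}{15117} \approx - 0.0081333 i$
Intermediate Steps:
$h{\left(K \right)} = 1$
$\frac{1}{\sqrt{-15118 + h{\left(209 \right)}}} = \frac{1}{\sqrt{-15118 + 1}} = \frac{1}{\sqrt{-15117}} = \frac{1}{i \sqrt{15117}} = - \frac{i \sqrt{15117}}{15117}$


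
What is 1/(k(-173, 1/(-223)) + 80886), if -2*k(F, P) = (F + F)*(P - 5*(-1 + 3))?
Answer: 223/17651615 ≈ 1.2633e-5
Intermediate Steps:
k(F, P) = -F*(-10 + P) (k(F, P) = -(F + F)*(P - 5*(-1 + 3))/2 = -2*F*(P - 5*2)/2 = -2*F*(P - 10)/2 = -2*F*(-10 + P)/2 = -F*(-10 + P))
1/(k(-173, 1/(-223)) + 80886) = 1/(-173*(10 - 1/(-223)) + 80886) = 1/(-173*(10 - 1*(-1/223)) + 80886) = 1/(-173*(10 + 1/223) + 80886) = 1/(-173*2231/223 + 80886) = 1/(-385963/223 + 80886) = 1/(17651615/223) = 223/17651615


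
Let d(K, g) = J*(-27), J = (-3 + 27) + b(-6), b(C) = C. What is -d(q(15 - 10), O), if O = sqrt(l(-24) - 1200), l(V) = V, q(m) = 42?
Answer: 486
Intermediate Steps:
J = 18 (J = (-3 + 27) - 6 = 24 - 6 = 18)
O = 6*I*sqrt(34) (O = sqrt(-24 - 1200) = sqrt(-1224) = 6*I*sqrt(34) ≈ 34.986*I)
d(K, g) = -486 (d(K, g) = 18*(-27) = -486)
-d(q(15 - 10), O) = -1*(-486) = 486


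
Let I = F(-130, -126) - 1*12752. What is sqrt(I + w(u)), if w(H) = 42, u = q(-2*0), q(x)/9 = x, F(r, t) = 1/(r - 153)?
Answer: 3*I*sqrt(113103497)/283 ≈ 112.74*I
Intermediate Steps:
F(r, t) = 1/(-153 + r)
q(x) = 9*x
u = 0 (u = 9*(-2*0) = 9*0 = 0)
I = -3608817/283 (I = 1/(-153 - 130) - 1*12752 = 1/(-283) - 12752 = -1/283 - 12752 = -3608817/283 ≈ -12752.)
sqrt(I + w(u)) = sqrt(-3608817/283 + 42) = sqrt(-3596931/283) = 3*I*sqrt(113103497)/283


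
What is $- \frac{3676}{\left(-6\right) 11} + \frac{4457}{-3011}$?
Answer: $\frac{5387137}{99363} \approx 54.217$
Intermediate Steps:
$- \frac{3676}{\left(-6\right) 11} + \frac{4457}{-3011} = - \frac{3676}{-66} + 4457 \left(- \frac{1}{3011}\right) = \left(-3676\right) \left(- \frac{1}{66}\right) - \frac{4457}{3011} = \frac{1838}{33} - \frac{4457}{3011} = \frac{5387137}{99363}$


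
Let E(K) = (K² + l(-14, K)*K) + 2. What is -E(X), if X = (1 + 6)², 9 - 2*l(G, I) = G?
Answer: -5933/2 ≈ -2966.5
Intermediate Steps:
l(G, I) = 9/2 - G/2
X = 49 (X = 7² = 49)
E(K) = 2 + K² + 23*K/2 (E(K) = (K² + (9/2 - ½*(-14))*K) + 2 = (K² + (9/2 + 7)*K) + 2 = (K² + 23*K/2) + 2 = 2 + K² + 23*K/2)
-E(X) = -(2 + 49² + (23/2)*49) = -(2 + 2401 + 1127/2) = -1*5933/2 = -5933/2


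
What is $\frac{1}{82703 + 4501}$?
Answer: $\frac{1}{87204} \approx 1.1467 \cdot 10^{-5}$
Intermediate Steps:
$\frac{1}{82703 + 4501} = \frac{1}{87204}$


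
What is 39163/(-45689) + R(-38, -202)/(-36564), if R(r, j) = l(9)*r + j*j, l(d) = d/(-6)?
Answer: -3298854161/1670572596 ≈ -1.9747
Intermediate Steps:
l(d) = -d/6 (l(d) = d*(-1/6) = -d/6)
R(r, j) = j**2 - 3*r/2 (R(r, j) = (-1/6*9)*r + j*j = -3*r/2 + j**2 = j**2 - 3*r/2)
39163/(-45689) + R(-38, -202)/(-36564) = 39163/(-45689) + ((-202)**2 - 3/2*(-38))/(-36564) = 39163*(-1/45689) + (40804 + 57)*(-1/36564) = -39163/45689 + 40861*(-1/36564) = -39163/45689 - 40861/36564 = -3298854161/1670572596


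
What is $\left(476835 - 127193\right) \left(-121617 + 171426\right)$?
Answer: $17415318378$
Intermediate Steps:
$\left(476835 - 127193\right) \left(-121617 + 171426\right) = 349642 \cdot 49809 = 17415318378$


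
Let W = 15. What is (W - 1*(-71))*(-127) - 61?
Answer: -10983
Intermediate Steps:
(W - 1*(-71))*(-127) - 61 = (15 - 1*(-71))*(-127) - 61 = (15 + 71)*(-127) - 61 = 86*(-127) - 61 = -10922 - 61 = -10983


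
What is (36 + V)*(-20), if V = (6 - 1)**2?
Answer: -1220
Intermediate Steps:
V = 25 (V = 5**2 = 25)
(36 + V)*(-20) = (36 + 25)*(-20) = 61*(-20) = -1220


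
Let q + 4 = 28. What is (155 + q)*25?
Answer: 4475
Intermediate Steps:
q = 24 (q = -4 + 28 = 24)
(155 + q)*25 = (155 + 24)*25 = 179*25 = 4475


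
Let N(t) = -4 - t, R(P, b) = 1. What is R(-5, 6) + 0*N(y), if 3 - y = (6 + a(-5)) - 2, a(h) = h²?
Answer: 1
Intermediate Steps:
y = -26 (y = 3 - ((6 + (-5)²) - 2) = 3 - ((6 + 25) - 2) = 3 - (31 - 2) = 3 - 1*29 = 3 - 29 = -26)
R(-5, 6) + 0*N(y) = 1 + 0*(-4 - 1*(-26)) = 1 + 0*(-4 + 26) = 1 + 0*22 = 1 + 0 = 1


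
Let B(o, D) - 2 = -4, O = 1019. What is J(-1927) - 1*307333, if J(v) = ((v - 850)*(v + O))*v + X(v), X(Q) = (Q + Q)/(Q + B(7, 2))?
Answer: -9373529250931/1929 ≈ -4.8593e+9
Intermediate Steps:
B(o, D) = -2 (B(o, D) = 2 - 4 = -2)
X(Q) = 2*Q/(-2 + Q) (X(Q) = (Q + Q)/(Q - 2) = (2*Q)/(-2 + Q) = 2*Q/(-2 + Q))
J(v) = 2*v/(-2 + v) + v*(-850 + v)*(1019 + v) (J(v) = ((v - 850)*(v + 1019))*v + 2*v/(-2 + v) = ((-850 + v)*(1019 + v))*v + 2*v/(-2 + v) = v*(-850 + v)*(1019 + v) + 2*v/(-2 + v) = 2*v/(-2 + v) + v*(-850 + v)*(1019 + v))
J(-1927) - 1*307333 = -1927*(2 + (-2 - 1927)*(-866150 + (-1927)**2 + 169*(-1927)))/(-2 - 1927) - 1*307333 = -1927*(2 - 1929*(-866150 + 3713329 - 325663))/(-1929) - 307333 = -1927*(-1/1929)*(2 - 1929*2521516) - 307333 = -1927*(-1/1929)*(2 - 4864004364) - 307333 = -1927*(-1/1929)*(-4864004362) - 307333 = -9372936405574/1929 - 307333 = -9373529250931/1929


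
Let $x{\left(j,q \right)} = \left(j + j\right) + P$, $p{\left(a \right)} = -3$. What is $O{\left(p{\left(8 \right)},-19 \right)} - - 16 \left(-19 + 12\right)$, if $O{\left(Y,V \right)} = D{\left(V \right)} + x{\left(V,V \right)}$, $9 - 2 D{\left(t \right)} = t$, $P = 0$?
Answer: $-136$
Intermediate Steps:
$x{\left(j,q \right)} = 2 j$ ($x{\left(j,q \right)} = \left(j + j\right) + 0 = 2 j + 0 = 2 j$)
$D{\left(t \right)} = \frac{9}{2} - \frac{t}{2}$
$O{\left(Y,V \right)} = \frac{9}{2} + \frac{3 V}{2}$ ($O{\left(Y,V \right)} = \left(\frac{9}{2} - \frac{V}{2}\right) + 2 V = \frac{9}{2} + \frac{3 V}{2}$)
$O{\left(p{\left(8 \right)},-19 \right)} - - 16 \left(-19 + 12\right) = \left(\frac{9}{2} + \frac{3}{2} \left(-19\right)\right) - - 16 \left(-19 + 12\right) = \left(\frac{9}{2} - \frac{57}{2}\right) - \left(-16\right) \left(-7\right) = -24 - 112 = -136$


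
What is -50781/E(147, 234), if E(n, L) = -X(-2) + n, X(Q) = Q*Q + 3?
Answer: -50781/140 ≈ -362.72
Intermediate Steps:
X(Q) = 3 + Q**2 (X(Q) = Q**2 + 3 = 3 + Q**2)
E(n, L) = -7 + n (E(n, L) = -(3 + (-2)**2) + n = -(3 + 4) + n = -1*7 + n = -7 + n)
-50781/E(147, 234) = -50781/(-7 + 147) = -50781/140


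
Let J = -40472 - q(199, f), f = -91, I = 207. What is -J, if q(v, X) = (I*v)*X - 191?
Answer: -3708282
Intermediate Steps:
q(v, X) = -191 + 207*X*v (q(v, X) = (207*v)*X - 191 = 207*X*v - 191 = -191 + 207*X*v)
J = 3708282 (J = -40472 - (-191 + 207*(-91)*199) = -40472 - (-191 - 3748563) = -40472 - 1*(-3748754) = -40472 + 3748754 = 3708282)
-J = -1*3708282 = -3708282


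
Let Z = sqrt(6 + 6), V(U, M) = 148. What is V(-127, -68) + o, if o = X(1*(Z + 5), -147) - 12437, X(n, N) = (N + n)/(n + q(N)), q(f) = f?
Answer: -12288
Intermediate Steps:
Z = 2*sqrt(3) (Z = sqrt(12) = 2*sqrt(3) ≈ 3.4641)
X(n, N) = 1 (X(n, N) = (N + n)/(n + N) = (N + n)/(N + n) = 1)
o = -12436 (o = 1 - 12437 = -12436)
V(-127, -68) + o = 148 - 12436 = -12288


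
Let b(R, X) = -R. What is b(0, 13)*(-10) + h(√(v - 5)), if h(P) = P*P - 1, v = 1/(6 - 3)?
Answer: -17/3 ≈ -5.6667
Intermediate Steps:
v = ⅓ (v = 1/3 = ⅓ ≈ 0.33333)
h(P) = -1 + P² (h(P) = P² - 1 = -1 + P²)
b(0, 13)*(-10) + h(√(v - 5)) = -1*0*(-10) + (-1 + (√(⅓ - 5))²) = 0*(-10) + (-1 + (√(-14/3))²) = 0 + (-1 + (I*√42/3)²) = 0 + (-1 - 14/3) = 0 - 17/3 = -17/3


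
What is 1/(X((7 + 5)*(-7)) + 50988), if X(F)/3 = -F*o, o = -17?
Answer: 1/46704 ≈ 2.1411e-5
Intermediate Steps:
X(F) = 51*F (X(F) = 3*(-F*(-17)) = 3*(-(-17)*F) = 3*(17*F) = 51*F)
1/(X((7 + 5)*(-7)) + 50988) = 1/(51*((7 + 5)*(-7)) + 50988) = 1/(51*(12*(-7)) + 50988) = 1/(51*(-84) + 50988) = 1/(-4284 + 50988) = 1/46704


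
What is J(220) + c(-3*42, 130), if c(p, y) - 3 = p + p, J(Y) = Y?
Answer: -29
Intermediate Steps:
c(p, y) = 3 + 2*p (c(p, y) = 3 + (p + p) = 3 + 2*p)
J(220) + c(-3*42, 130) = 220 + (3 + 2*(-3*42)) = 220 + (3 + 2*(-126)) = 220 + (3 - 252) = 220 - 249 = -29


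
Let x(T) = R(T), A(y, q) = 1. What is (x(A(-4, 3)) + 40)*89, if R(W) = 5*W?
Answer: 4005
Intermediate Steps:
x(T) = 5*T
(x(A(-4, 3)) + 40)*89 = (5*1 + 40)*89 = (5 + 40)*89 = 45*89 = 4005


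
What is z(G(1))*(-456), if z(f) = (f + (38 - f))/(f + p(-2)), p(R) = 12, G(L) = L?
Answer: -17328/13 ≈ -1332.9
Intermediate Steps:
z(f) = 38/(12 + f) (z(f) = (f + (38 - f))/(f + 12) = 38/(12 + f))
z(G(1))*(-456) = (38/(12 + 1))*(-456) = (38/13)*(-456) = -17328/13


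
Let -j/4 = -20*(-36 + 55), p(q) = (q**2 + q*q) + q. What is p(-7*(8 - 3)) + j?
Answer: 3935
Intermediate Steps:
p(q) = q + 2*q**2 (p(q) = (q**2 + q**2) + q = 2*q**2 + q = q + 2*q**2)
j = 1520 (j = -(-80)*(-36 + 55) = -(-80)*19 = -4*(-380) = 1520)
p(-7*(8 - 3)) + j = (-7*(8 - 3))*(1 + 2*(-7*(8 - 3))) + 1520 = (-7*5)*(1 + 2*(-7*5)) + 1520 = -35*(1 + 2*(-35)) + 1520 = -35*(1 - 70) + 1520 = -35*(-69) + 1520 = 2415 + 1520 = 3935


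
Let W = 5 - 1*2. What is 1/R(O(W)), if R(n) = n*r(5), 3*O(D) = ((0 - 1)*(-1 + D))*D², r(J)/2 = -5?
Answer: 1/60 ≈ 0.016667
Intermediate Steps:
r(J) = -10 (r(J) = 2*(-5) = -10)
W = 3 (W = 5 - 2 = 3)
O(D) = D²*(1 - D)/3 (O(D) = (((0 - 1)*(-1 + D))*D²)/3 = ((-(-1 + D))*D²)/3 = ((1 - D)*D²)/3 = (D²*(1 - D))/3 = D²*(1 - D)/3)
R(n) = -10*n (R(n) = n*(-10) = -10*n)
1/R(O(W)) = 1/(-10*3²*(1 - 1*3)/3) = 1/(-10*9*(1 - 3)/3) = 1/(-10*9*(-2)/3) = 1/(-10*(-6)) = 1/60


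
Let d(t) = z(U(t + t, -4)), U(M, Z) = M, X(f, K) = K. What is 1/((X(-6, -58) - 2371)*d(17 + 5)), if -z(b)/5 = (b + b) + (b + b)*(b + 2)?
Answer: 1/50231720 ≈ 1.9908e-8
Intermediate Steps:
z(b) = -10*b - 10*b*(2 + b) (z(b) = -5*((b + b) + (b + b)*(b + 2)) = -5*(2*b + (2*b)*(2 + b)) = -5*(2*b + 2*b*(2 + b)) = -10*b - 10*b*(2 + b))
d(t) = -20*t*(3 + 2*t) (d(t) = -10*(t + t)*(3 + (t + t)) = -10*2*t*(3 + 2*t) = -20*t*(3 + 2*t))
1/((X(-6, -58) - 2371)*d(17 + 5)) = 1/((-58 - 2371)*((-20*(17 + 5)*(3 + 2*(17 + 5))))) = 1/((-2429)*((-20*22*(3 + 2*22)))) = -(-1/(440*(3 + 44)))/2429 = -1/(2429*((-20*22*47))) = -1/2429/(-20680) = -1/2429*(-1/20680) = 1/50231720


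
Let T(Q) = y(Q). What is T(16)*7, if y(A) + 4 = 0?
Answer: -28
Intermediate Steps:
y(A) = -4 (y(A) = -4 + 0 = -4)
T(Q) = -4
T(16)*7 = -4*7 = -28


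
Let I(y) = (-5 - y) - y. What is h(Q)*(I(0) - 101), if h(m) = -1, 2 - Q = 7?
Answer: 106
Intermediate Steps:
Q = -5 (Q = 2 - 1*7 = 2 - 7 = -5)
I(y) = -5 - 2*y
h(Q)*(I(0) - 101) = -((-5 - 2*0) - 101) = -((-5 + 0) - 101) = -(-5 - 101) = -1*(-106) = 106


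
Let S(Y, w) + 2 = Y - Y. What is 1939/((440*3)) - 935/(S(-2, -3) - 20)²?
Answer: -611/1320 ≈ -0.46288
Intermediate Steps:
S(Y, w) = -2 (S(Y, w) = -2 + (Y - Y) = -2 + 0 = -2)
1939/((440*3)) - 935/(S(-2, -3) - 20)² = 1939/((440*3)) - 935/(-2 - 20)² = 1939/1320 - 935/((-22)²) = 1939*(1/1320) - 935/484 = 1939/1320 - 935*1/484 = 1939/1320 - 85/44 = -611/1320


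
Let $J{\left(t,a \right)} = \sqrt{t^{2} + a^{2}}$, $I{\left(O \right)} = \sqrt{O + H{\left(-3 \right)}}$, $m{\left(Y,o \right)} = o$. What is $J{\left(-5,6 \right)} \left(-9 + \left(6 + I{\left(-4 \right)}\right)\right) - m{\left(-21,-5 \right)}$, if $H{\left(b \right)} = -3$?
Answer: $5 + \sqrt{61} \left(-3 + i \sqrt{7}\right) \approx -18.431 + 20.664 i$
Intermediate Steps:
$I{\left(O \right)} = \sqrt{-3 + O}$ ($I{\left(O \right)} = \sqrt{O - 3} = \sqrt{-3 + O}$)
$J{\left(t,a \right)} = \sqrt{a^{2} + t^{2}}$
$J{\left(-5,6 \right)} \left(-9 + \left(6 + I{\left(-4 \right)}\right)\right) - m{\left(-21,-5 \right)} = \sqrt{6^{2} + \left(-5\right)^{2}} \left(-9 + \left(6 + \sqrt{-3 - 4}\right)\right) - -5 = \sqrt{36 + 25} \left(-9 + \left(6 + \sqrt{-7}\right)\right) + 5 = \sqrt{61} \left(-9 + \left(6 + i \sqrt{7}\right)\right) + 5 = \sqrt{61} \left(-3 + i \sqrt{7}\right) + 5 = 5 + \sqrt{61} \left(-3 + i \sqrt{7}\right)$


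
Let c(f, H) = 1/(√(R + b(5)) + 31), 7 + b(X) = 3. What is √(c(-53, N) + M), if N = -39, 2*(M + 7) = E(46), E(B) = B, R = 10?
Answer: √(497 + 16*√6)/√(31 + √6) ≈ 4.0037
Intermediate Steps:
b(X) = -4 (b(X) = -7 + 3 = -4)
M = 16 (M = -7 + (½)*46 = -7 + 23 = 16)
c(f, H) = 1/(31 + √6) (c(f, H) = 1/(√(10 - 4) + 31) = 1/(√6 + 31) = 1/(31 + √6))
√(c(-53, N) + M) = √((31/955 - √6/955) + 16) = √(15311/955 - √6/955)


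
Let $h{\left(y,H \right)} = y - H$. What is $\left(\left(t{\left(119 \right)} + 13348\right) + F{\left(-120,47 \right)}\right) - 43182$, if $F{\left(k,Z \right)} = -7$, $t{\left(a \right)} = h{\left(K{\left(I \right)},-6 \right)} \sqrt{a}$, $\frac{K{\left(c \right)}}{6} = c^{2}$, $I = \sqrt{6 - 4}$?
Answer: $-29841 + 18 \sqrt{119} \approx -29645.0$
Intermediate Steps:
$I = \sqrt{2} \approx 1.4142$
$K{\left(c \right)} = 6 c^{2}$
$t{\left(a \right)} = 18 \sqrt{a}$ ($t{\left(a \right)} = \left(6 \left(\sqrt{2}\right)^{2} - -6\right) \sqrt{a} = \left(6 \cdot 2 + 6\right) \sqrt{a} = \left(12 + 6\right) \sqrt{a} = 18 \sqrt{a}$)
$\left(\left(t{\left(119 \right)} + 13348\right) + F{\left(-120,47 \right)}\right) - 43182 = \left(\left(18 \sqrt{119} + 13348\right) - 7\right) - 43182 = \left(\left(13348 + 18 \sqrt{119}\right) - 7\right) - 43182 = \left(13341 + 18 \sqrt{119}\right) - 43182 = -29841 + 18 \sqrt{119}$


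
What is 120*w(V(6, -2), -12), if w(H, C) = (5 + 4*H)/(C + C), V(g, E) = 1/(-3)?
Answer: -55/3 ≈ -18.333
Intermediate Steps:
V(g, E) = -⅓ (V(g, E) = 1*(-⅓) = -⅓)
w(H, C) = (5 + 4*H)/(2*C) (w(H, C) = (5 + 4*H)/((2*C)) = (5 + 4*H)*(1/(2*C)) = (5 + 4*H)/(2*C))
120*w(V(6, -2), -12) = 120*((½)*(5 + 4*(-⅓))/(-12)) = 120*((½)*(-1/12)*(5 - 4/3)) = 120*((½)*(-1/12)*(11/3)) = 120*(-11/72) = -55/3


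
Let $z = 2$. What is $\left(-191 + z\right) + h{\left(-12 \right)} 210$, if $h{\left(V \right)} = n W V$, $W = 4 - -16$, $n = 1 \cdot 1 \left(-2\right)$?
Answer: $100611$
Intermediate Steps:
$n = -2$ ($n = 1 \left(-2\right) = -2$)
$W = 20$ ($W = 4 + 16 = 20$)
$h{\left(V \right)} = - 40 V$ ($h{\left(V \right)} = \left(-2\right) 20 V = - 40 V$)
$\left(-191 + z\right) + h{\left(-12 \right)} 210 = \left(-191 + 2\right) + \left(-40\right) \left(-12\right) 210 = -189 + 480 \cdot 210 = -189 + 100800 = 100611$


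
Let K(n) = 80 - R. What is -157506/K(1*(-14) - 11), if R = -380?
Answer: -78753/230 ≈ -342.40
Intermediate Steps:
K(n) = 460 (K(n) = 80 - 1*(-380) = 80 + 380 = 460)
-157506/K(1*(-14) - 11) = -157506/460 = -1*78753/230 = -78753/230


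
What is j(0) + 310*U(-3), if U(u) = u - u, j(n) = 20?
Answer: 20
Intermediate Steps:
U(u) = 0
j(0) + 310*U(-3) = 20 + 310*0 = 20 + 0 = 20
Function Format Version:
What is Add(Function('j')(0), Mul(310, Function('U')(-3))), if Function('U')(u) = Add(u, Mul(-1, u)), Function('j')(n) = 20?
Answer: 20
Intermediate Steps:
Function('U')(u) = 0
Add(Function('j')(0), Mul(310, Function('U')(-3))) = Add(20, Mul(310, 0)) = Add(20, 0) = 20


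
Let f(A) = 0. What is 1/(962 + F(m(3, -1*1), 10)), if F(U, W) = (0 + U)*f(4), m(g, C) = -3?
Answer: 1/962 ≈ 0.0010395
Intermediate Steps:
F(U, W) = 0 (F(U, W) = (0 + U)*0 = U*0 = 0)
1/(962 + F(m(3, -1*1), 10)) = 1/(962 + 0) = 1/962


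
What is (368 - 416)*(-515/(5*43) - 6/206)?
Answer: 515424/4429 ≈ 116.37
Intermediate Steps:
(368 - 416)*(-515/(5*43) - 6/206) = -48*(-515/215 - 6*1/206) = -48*(-515*1/215 - 3/103) = -48*(-103/43 - 3/103) = -48*(-10738/4429) = 515424/4429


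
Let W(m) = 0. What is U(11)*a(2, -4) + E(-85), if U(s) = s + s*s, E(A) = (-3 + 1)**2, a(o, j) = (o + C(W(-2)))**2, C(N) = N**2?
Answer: 532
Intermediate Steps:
a(o, j) = o**2 (a(o, j) = (o + 0**2)**2 = (o + 0)**2 = o**2)
E(A) = 4 (E(A) = (-2)**2 = 4)
U(s) = s + s**2
U(11)*a(2, -4) + E(-85) = (11*(1 + 11))*2**2 + 4 = (11*12)*4 + 4 = 132*4 + 4 = 528 + 4 = 532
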